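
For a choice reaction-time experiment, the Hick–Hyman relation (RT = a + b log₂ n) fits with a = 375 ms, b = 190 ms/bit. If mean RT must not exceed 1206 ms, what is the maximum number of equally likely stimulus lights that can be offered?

20

190·log₂ n ≤ 1206 − 375 = 831, giving log₂ n ≤ 4.3737 and n ≤ 20.731. The largest whole number is 20.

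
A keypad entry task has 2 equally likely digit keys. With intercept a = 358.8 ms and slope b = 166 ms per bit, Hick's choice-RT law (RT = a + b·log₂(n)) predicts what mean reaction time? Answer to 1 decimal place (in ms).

524.8 ms

log₂(2) = 1 bits, so RT = 358.8 + 166 × 1 ≈ 524.800 ms.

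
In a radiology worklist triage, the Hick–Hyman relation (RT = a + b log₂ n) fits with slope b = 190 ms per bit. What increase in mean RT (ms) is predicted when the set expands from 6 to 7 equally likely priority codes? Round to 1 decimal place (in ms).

The intercept a cancels: ΔRT = b·(log₂ n₂ − log₂ n₁) = b·log₂(n₂/n₁).
log₂(7) − log₂(6) = 2.8074 − 2.5850 = 0.2224.
ΔRT = 190 × 0.2224 = 42.255 ms.

42.3 ms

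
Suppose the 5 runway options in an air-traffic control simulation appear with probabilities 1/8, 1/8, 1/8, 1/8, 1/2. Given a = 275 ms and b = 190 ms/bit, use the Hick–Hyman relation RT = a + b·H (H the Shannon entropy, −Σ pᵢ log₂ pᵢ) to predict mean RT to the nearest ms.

Each term −pᵢ log₂ pᵢ: 0.125·3 + 0.125·3 + 0.125·3 + 0.125·3 + 0.5·1; summed, H = 2.000 bits.
Mean RT = a + bH = 275 + 190·2.000 = 655.00 ms.

655 ms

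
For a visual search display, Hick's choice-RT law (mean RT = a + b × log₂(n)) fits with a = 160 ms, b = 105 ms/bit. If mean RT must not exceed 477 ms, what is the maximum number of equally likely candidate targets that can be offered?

Information budget: (477 − 160)/105 = 3.0190 bits, so n ≤ 2^3.0190 = 8.106 → at most 8.

8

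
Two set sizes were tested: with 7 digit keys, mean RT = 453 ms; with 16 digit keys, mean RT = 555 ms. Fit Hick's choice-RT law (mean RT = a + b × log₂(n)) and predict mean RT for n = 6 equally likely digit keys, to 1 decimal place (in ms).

434.0 ms

Fit slope and intercept:
  b = (555 − 453) / (log₂ 16 − log₂ 7) = 102 / (4 − 2.8074) = 85.524 ms/bit
  a = 453 − 85.524 × 2.8074 = 212.903 ms
Then RT(6) = 212.903 + 85.524 × log₂ 6 = 212.903 + 85.524 × 2.5850 ≈ 433.980 ms.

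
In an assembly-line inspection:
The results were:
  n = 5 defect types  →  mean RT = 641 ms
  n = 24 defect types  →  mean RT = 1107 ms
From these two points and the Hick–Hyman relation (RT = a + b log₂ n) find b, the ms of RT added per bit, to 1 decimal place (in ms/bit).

205.9 ms/bit

b = (RT₂ − RT₁)/(log₂ n₂ − log₂ n₁) = (1107 − 641)/(4.5850 − 2.3219) = 205.918 ms/bit.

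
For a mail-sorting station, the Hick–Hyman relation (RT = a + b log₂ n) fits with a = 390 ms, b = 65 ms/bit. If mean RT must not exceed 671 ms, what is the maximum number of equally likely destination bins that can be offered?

20

Information budget: (671 − 390)/65 = 4.3231 bits, so n ≤ 2^4.3231 = 20.016 → at most 20.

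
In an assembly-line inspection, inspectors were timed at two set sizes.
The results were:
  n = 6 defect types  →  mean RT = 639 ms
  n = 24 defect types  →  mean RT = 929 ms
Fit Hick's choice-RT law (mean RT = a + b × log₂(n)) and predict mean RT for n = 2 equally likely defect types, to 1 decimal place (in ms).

With log₂ n on the abscissa the relation is linear; from the two conditions:
  b = (929 − 639) / (log₂ 24 − log₂ 6) = 290 / (4.5850 − 2.5850) = 145.000 ms/bit
  a = 639 − 145.000 × 2.5850 = 264.180 ms
Then RT(2) = 264.180 + 145.000 × log₂ 2 = 264.180 + 145.000 × 1 ≈ 409.180 ms.

409.2 ms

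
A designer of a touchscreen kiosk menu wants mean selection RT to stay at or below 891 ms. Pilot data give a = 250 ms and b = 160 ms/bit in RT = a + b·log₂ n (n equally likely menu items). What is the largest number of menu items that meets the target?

16

160·log₂ n ≤ 891 − 250 = 641, giving log₂ n ≤ 4.0062 and n ≤ 16.069. The largest whole number is 16.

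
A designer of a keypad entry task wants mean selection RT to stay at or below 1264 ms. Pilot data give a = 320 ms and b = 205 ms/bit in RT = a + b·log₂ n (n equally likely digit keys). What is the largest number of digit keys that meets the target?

24

Set 320 + 205·log₂ n ≤ 1264 → log₂ n ≤ (1264 − 320)/205 = 4.6049.
So n ≤ 2^4.6049 = 24.334; the largest integer n is 24.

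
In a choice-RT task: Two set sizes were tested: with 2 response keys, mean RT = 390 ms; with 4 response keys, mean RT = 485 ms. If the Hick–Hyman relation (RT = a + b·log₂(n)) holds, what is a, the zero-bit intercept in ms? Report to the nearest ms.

The slope on a log₂ axis is (485 − 390) / (2 − 1) = 95 ms/bit.
a = RT₁ − b·log₂ n₁ = 390 − 95 × 1 = 295.000 ms.

295 ms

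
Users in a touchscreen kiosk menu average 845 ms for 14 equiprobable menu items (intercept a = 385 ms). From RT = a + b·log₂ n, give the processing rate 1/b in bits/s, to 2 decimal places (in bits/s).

b = (845 − 385)/log₂ 14 = 460/3.8074 = 120.819 ms per bit = 0.12082 s/bit; the reciprocal is 8.277 bits/s.

8.28 bits/s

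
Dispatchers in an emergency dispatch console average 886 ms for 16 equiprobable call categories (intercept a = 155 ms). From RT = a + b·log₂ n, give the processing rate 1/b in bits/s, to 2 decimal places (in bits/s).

5.47 bits/s

b = (886 − 155)/log₂ 16 = 731/4 = 182.750 ms per bit = 0.18275 s/bit; the reciprocal is 5.472 bits/s.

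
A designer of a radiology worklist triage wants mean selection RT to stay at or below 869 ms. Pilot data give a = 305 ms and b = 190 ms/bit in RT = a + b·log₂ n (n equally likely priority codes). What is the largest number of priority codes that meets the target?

7

190·log₂ n ≤ 869 − 305 = 564, giving log₂ n ≤ 2.9684 and n ≤ 7.827. The largest whole number is 7.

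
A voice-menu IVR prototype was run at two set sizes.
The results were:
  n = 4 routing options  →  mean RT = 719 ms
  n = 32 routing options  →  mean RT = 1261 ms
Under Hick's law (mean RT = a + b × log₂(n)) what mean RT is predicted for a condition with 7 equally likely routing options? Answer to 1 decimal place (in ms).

RT is linear in log₂ n, so two points fix the line:
  b = (1261 − 719) / (log₂ 32 − log₂ 4) = 542 / (5 − 2) = 180.667 ms/bit
  a = 719 − 180.667 × 2 = 357.667 ms
Then RT(7) = 357.667 + 180.667 × log₂ 7 = 357.667 + 180.667 × 2.8074 ≈ 864.862 ms.

864.9 ms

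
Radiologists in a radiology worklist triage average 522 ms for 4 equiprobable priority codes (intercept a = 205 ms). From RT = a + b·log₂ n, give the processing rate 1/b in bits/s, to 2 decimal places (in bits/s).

Choice component = 522 − 205 = 317 ms over log₂(4) = 2 bits.
b = 317 / 2 = 158.500 ms/bit, so 1/b = 6.309 bits/s.

6.31 bits/s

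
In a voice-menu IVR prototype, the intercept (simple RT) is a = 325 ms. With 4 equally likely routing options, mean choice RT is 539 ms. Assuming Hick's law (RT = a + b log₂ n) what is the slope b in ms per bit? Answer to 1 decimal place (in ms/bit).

107.0 ms/bit

b = (539 − 325) / log₂(4) = 214 / 2 = 107.000 ms/bit.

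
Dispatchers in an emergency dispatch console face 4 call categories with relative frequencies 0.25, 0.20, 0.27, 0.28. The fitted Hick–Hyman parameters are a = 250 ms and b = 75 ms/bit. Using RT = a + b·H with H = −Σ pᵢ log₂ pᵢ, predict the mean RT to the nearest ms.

H = 0.25·log₂(1/0.25) + 0.20·log₂(1/0.20) + 0.27·log₂(1/0.27) + 0.28·log₂(1/0.28) = 1.9886 bits.
RT = 250 + 75 × 1.9886 = 399.15 ms.

399 ms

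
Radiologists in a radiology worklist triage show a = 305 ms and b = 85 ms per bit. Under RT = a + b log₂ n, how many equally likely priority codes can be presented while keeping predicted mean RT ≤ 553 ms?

7

85·log₂ n ≤ 553 − 305 = 248, giving log₂ n ≤ 2.9176 and n ≤ 7.556. The largest whole number is 7.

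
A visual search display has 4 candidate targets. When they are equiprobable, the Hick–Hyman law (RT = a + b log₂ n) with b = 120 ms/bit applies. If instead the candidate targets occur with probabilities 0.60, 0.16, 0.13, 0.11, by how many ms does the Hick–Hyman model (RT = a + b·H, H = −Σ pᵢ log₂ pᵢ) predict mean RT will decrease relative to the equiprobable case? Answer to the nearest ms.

Equiprobable entropy H₀ = log₂ 4 = 2.0000 bits.
Skewed entropy H = −Σ pᵢ log₂ pᵢ = 1.5981 bits.
ΔRT = b·(H₀ − H) = 120 × 0.4019 = 48.22 ms.

48 ms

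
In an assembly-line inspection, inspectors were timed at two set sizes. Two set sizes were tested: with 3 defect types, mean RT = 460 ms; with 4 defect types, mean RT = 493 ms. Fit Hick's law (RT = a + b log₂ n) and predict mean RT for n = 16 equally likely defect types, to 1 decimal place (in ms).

Solve the two-equation system in a and b:
  b = (493 − 460) / (log₂ 4 − log₂ 3) = 33 / (2 − 1.5850) = 79.511 ms/bit
  a = 460 − 79.511 × 1.5850 = 333.978 ms
Then RT(16) = 333.978 + 79.511 × log₂ 16 = 333.978 + 79.511 × 4 ≈ 652.022 ms.

652.0 ms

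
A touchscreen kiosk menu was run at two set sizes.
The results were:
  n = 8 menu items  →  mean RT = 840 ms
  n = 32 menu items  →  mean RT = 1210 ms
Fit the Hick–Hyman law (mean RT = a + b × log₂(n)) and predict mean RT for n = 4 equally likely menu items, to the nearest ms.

With log₂ n on the abscissa the relation is linear; from the two conditions:
  b = (1210 − 840) / (log₂ 32 − log₂ 8) = 370 / (5 − 3) = 185 ms/bit
  a = 840 − 185 × 3 = 285 ms
Then RT(4) = 285 + 185 × log₂ 4 = 285 + 185 × 2 ≈ 655.000 ms.

655 ms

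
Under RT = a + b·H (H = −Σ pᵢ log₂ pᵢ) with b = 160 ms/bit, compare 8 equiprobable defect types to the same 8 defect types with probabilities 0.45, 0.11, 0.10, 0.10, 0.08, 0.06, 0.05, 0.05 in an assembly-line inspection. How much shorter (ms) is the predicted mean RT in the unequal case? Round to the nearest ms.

The RT saving is b·ΔH. Equiprobable H₀ = log₂(8) = 3.0000 bits; with the given probabilities H = 2.5003 bits.
b·(H₀ − H) = 160 × (3.0000 − 2.5003) = 79.95 ms.

80 ms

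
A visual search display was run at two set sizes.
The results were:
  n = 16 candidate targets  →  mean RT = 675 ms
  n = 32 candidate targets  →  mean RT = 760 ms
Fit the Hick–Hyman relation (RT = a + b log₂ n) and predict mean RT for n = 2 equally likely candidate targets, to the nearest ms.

Fit slope and intercept:
  b = (760 − 675) / (log₂ 32 − log₂ 16) = 85 / (5 − 4) = 85 ms/bit
  a = 675 − 85 × 4 = 335 ms
Then RT(2) = 335 + 85 × log₂ 2 = 335 + 85 × 1 ≈ 420.000 ms.

420 ms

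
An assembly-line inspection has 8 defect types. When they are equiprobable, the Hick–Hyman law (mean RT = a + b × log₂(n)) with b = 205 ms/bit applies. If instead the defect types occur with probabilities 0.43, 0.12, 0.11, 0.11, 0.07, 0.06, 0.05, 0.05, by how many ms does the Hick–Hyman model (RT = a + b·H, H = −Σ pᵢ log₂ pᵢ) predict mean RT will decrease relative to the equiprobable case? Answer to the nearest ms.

95 ms

Equiprobable entropy H₀ = log₂ 8 = 3.0000 bits.
Skewed entropy H = −Σ pᵢ log₂ pᵢ = 2.5355 bits.
ΔRT = b·(H₀ − H) = 205 × 0.4645 = 95.23 ms.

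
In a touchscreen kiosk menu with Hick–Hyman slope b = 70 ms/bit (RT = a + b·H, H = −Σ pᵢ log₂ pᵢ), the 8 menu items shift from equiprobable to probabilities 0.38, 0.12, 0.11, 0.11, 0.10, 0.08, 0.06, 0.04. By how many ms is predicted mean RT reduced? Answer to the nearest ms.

24 ms

The RT saving is b·ΔH. Equiprobable H₀ = log₂(8) = 3.0000 bits; with the given probabilities H = 2.6511 bits.
b·(H₀ − H) = 70 × (3.0000 − 2.6511) = 24.42 ms.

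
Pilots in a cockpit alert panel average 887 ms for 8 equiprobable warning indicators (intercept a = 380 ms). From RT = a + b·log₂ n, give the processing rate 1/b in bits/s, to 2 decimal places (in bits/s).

5.92 bits/s

Choice component = 887 − 380 = 507 ms over log₂(8) = 3 bits.
b = 507 / 3 = 169.000 ms/bit, so 1/b = 5.917 bits/s.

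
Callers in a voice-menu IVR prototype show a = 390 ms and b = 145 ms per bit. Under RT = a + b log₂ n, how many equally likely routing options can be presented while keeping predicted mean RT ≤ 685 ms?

Information budget: (685 − 390)/145 = 2.0345 bits, so n ≤ 2^2.0345 = 4.097 → at most 4.

4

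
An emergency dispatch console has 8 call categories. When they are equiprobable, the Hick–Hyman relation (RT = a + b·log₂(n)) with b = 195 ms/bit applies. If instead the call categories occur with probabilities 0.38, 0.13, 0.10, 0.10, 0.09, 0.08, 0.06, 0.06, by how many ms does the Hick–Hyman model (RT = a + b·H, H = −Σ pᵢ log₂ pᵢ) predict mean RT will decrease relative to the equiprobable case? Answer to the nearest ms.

The RT saving is b·ΔH. Equiprobable H₀ = log₂(8) = 3.0000 bits; with the given probabilities H = 2.6687 bits.
b·(H₀ − H) = 195 × (3.0000 − 2.6687) = 64.60 ms.

65 ms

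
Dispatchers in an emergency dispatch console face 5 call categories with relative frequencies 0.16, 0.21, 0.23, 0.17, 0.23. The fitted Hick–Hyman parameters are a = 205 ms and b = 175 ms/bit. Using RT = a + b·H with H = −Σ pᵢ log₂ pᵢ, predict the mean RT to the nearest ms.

H = 0.16·log₂(1/0.16) + 0.21·log₂(1/0.21) + 0.23·log₂(1/0.23) + 0.17·log₂(1/0.17) + 0.23·log₂(1/0.23) = 2.3058 bits.
RT = 205 + 175 × 2.3058 = 608.51 ms.

609 ms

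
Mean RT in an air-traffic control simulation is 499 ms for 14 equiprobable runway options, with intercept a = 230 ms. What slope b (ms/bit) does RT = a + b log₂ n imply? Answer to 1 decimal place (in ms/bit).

log₂(14) = 3.8074 bits.
b = (RT − a)/log₂ n = (499 − 230) / 3.8074 = 70.653 ms/bit.

70.7 ms/bit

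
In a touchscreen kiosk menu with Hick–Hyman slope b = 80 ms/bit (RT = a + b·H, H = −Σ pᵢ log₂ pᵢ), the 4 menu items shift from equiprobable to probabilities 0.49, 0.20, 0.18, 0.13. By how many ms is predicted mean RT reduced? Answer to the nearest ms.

16 ms

Equiprobable entropy H₀ = log₂ 4 = 2.0000 bits.
Skewed entropy H = −Σ pᵢ log₂ pᵢ = 1.7966 bits.
ΔRT = b·(H₀ − H) = 80 × 0.2034 = 16.27 ms.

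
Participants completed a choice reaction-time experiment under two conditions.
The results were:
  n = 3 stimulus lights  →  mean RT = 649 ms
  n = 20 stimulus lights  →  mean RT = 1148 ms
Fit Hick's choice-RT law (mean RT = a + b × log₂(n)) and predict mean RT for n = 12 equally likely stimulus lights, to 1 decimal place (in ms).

RT is linear in log₂ n, so two points fix the line:
  b = (1148 − 649) / (log₂ 20 − log₂ 3) = 499 / (4.3219 − 1.5850) = 182.319 ms/bit
  a = 649 − 182.319 × 1.5850 = 360.032 ms
Then RT(12) = 360.032 + 182.319 × log₂ 12 = 360.032 + 182.319 × 3.5850 ≈ 1013.637 ms.

1013.6 ms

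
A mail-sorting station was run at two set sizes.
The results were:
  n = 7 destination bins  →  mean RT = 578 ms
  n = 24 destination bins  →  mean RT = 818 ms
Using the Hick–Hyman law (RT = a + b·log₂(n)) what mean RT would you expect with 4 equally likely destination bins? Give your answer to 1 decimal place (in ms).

Solve the two-equation system in a and b:
  b = (818 − 578) / (log₂ 24 − log₂ 7) = 240 / (4.5850 − 2.8074) = 135.013 ms/bit
  a = 578 − 135.013 × 2.8074 = 198.971 ms
Then RT(4) = 198.971 + 135.013 × log₂ 4 = 198.971 + 135.013 × 2 ≈ 468.997 ms.

469.0 ms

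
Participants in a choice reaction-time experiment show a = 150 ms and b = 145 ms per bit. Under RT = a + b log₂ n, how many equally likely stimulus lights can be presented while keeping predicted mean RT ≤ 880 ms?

32

Set 150 + 145·log₂ n ≤ 880 → log₂ n ≤ (880 − 150)/145 = 5.0345.
So n ≤ 2^5.0345 = 32.774; the largest integer n is 32.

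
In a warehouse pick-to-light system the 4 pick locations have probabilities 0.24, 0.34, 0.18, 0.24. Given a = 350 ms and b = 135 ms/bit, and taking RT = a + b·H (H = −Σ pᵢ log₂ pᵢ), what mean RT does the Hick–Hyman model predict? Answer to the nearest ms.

Entropy contributions −pᵢ log₂ pᵢ: 0.4941, 0.5292, 0.4453, 0.4941; sum H = 1.9628 bits.
RT = a + bH = 350 + 135·1.9628 = 614.97 ms.

615 ms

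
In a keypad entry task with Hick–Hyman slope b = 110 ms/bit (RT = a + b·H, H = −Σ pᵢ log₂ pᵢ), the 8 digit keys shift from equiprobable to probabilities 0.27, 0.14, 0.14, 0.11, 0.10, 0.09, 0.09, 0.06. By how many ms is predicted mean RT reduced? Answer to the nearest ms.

The RT saving is b·ΔH. Equiprobable H₀ = log₂(8) = 3.0000 bits; with the given probabilities H = 2.8556 bits.
b·(H₀ − H) = 110 × (3.0000 − 2.8556) = 15.89 ms.

16 ms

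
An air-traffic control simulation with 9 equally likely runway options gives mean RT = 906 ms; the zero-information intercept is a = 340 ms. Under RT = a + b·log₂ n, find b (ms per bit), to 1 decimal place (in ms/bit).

178.6 ms/bit

b = (906 − 340) / log₂(9) = 566 / 3.1699 = 178.553 ms/bit.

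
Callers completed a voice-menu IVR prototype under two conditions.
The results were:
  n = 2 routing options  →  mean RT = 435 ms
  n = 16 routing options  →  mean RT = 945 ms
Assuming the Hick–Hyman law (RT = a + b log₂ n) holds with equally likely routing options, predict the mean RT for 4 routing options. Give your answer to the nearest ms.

605 ms

Fit slope and intercept:
  b = (945 − 435) / (log₂ 16 − log₂ 2) = 510 / (4 − 1) = 170 ms/bit
  a = 435 − 170 × 1 = 265 ms
Then RT(4) = 265 + 170 × log₂ 4 = 265 + 170 × 2 ≈ 605.000 ms.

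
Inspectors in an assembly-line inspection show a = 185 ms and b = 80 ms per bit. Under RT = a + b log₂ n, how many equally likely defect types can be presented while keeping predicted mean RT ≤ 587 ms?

Information budget: (587 − 185)/80 = 5.0250 bits, so n ≤ 2^5.0250 = 32.559 → at most 32.

32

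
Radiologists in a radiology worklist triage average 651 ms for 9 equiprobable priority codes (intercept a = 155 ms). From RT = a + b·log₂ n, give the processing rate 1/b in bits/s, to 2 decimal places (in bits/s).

6.39 bits/s

Choice component = 651 − 155 = 496 ms over log₂(9) = 3.1699 bits.
b = 496 / 3.1699 = 156.471 ms/bit, so 1/b = 6.391 bits/s.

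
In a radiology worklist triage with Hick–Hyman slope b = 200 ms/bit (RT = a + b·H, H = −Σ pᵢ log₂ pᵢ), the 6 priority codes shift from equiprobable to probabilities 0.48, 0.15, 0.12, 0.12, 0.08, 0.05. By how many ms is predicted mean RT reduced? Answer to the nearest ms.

Equiprobable entropy H₀ = log₂ 6 = 2.5850 bits.
Skewed entropy H = −Σ pᵢ log₂ pᵢ = 2.1606 bits.
ΔRT = b·(H₀ − H) = 200 × 0.4244 = 84.88 ms.

85 ms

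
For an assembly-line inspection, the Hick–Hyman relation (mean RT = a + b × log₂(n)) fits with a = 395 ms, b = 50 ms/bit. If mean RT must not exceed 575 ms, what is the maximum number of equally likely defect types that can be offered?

12

50·log₂ n ≤ 575 − 395 = 180, giving log₂ n ≤ 3.6000 and n ≤ 12.126. The largest whole number is 12.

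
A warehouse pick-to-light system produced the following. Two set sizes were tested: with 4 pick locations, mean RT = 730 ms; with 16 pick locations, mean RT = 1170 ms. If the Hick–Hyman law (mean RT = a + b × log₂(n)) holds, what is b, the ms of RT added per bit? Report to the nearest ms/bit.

b = (RT₂ − RT₁)/(log₂ n₂ − log₂ n₁) = (1170 − 730)/(4 − 2) = 220 ms/bit.

220 ms/bit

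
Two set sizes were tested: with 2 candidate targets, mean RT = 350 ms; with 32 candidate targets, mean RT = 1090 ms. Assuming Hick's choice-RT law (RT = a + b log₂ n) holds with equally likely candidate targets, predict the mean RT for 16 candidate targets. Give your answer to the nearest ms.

Fit slope and intercept:
  b = (1090 − 350) / (log₂ 32 − log₂ 2) = 740 / (5 − 1) = 185 ms/bit
  a = 350 − 185 × 1 = 165 ms
Then RT(16) = 165 + 185 × log₂ 16 = 165 + 185 × 4 ≈ 905.000 ms.

905 ms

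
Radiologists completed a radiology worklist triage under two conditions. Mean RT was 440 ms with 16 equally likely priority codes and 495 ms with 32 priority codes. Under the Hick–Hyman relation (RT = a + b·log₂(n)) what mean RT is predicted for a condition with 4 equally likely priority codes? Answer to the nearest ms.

330 ms

RT is linear in log₂ n, so two points fix the line:
  b = (495 − 440) / (log₂ 32 − log₂ 16) = 55 / (5 − 4) = 55 ms/bit
  a = 440 − 55 × 4 = 220 ms
Then RT(4) = 220 + 55 × log₂ 4 = 220 + 55 × 2 ≈ 330.000 ms.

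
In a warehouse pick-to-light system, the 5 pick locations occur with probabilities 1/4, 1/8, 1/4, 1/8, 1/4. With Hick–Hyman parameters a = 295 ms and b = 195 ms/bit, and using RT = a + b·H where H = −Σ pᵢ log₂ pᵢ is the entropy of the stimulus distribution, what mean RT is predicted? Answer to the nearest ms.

Each term −pᵢ log₂ pᵢ: 0.25·2 + 0.125·3 + 0.25·2 + 0.125·3 + 0.25·2; summed, H = 2.250 bits.
Mean RT = a + bH = 295 + 195·2.250 = 733.75 ms.

734 ms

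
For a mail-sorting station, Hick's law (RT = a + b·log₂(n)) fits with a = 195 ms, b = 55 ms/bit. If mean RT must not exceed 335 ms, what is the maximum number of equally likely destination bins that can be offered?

Information budget: (335 − 195)/55 = 2.5455 bits, so n ≤ 2^2.5455 = 5.838 → at most 5.

5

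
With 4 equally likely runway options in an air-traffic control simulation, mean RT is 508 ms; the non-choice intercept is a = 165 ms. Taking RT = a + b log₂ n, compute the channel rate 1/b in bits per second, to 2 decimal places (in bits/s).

5.83 bits/s

b = (508 − 165)/log₂ 4 = 343/2 = 171.500 ms per bit = 0.17150 s/bit; the reciprocal is 5.831 bits/s.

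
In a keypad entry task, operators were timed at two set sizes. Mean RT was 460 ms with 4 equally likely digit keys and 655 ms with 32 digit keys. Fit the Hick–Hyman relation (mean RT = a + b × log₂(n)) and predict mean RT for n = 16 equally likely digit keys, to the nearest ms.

590 ms

With log₂ n on the abscissa the relation is linear; from the two conditions:
  b = (655 − 460) / (log₂ 32 − log₂ 4) = 195 / (5 − 2) = 65 ms/bit
  a = 460 − 65 × 2 = 330 ms
Then RT(16) = 330 + 65 × log₂ 16 = 330 + 65 × 4 ≈ 590.000 ms.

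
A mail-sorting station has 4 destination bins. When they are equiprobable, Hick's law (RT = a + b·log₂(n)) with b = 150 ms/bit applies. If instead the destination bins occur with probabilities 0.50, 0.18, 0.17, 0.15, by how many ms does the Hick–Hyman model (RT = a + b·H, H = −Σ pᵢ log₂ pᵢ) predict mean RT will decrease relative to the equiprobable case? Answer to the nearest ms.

Equiprobable entropy H₀ = log₂ 4 = 2.0000 bits.
Skewed entropy H = −Σ pᵢ log₂ pᵢ = 1.7904 bits.
ΔRT = b·(H₀ − H) = 150 × 0.2096 = 31.43 ms.

31 ms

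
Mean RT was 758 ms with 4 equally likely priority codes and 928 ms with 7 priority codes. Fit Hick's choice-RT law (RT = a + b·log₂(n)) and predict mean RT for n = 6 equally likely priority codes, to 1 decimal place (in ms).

881.2 ms

RT is linear in log₂ n, so two points fix the line:
  b = (928 − 758) / (log₂ 7 − log₂ 4) = 170 / (2.8074 − 2) = 210.564 ms/bit
  a = 758 − 210.564 × 2 = 336.872 ms
Then RT(6) = 336.872 + 210.564 × log₂ 6 = 336.872 + 210.564 × 2.5850 ≈ 881.172 ms.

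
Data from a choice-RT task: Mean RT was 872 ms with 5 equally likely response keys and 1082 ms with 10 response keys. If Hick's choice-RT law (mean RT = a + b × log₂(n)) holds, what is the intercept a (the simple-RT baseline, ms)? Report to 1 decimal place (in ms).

b = (RT₂ − RT₁)/(log₂ n₂ − log₂ n₁) = (1082 − 872)/(3.3219 − 2.3219) = 210.000 ms/bit.
a = RT₁ − b·log₂ n₁ = 872 − 210.000 × 2.3219 = 384.395 ms.

384.4 ms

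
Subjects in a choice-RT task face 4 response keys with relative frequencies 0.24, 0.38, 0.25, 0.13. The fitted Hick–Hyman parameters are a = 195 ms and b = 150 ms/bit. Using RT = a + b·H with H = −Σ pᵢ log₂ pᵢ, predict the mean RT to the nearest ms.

H = 0.24·log₂(1/0.24) + 0.38·log₂(1/0.38) + 0.25·log₂(1/0.25) + 0.13·log₂(1/0.13) = 1.9072 bits.
RT = 195 + 150 × 1.9072 = 481.08 ms.

481 ms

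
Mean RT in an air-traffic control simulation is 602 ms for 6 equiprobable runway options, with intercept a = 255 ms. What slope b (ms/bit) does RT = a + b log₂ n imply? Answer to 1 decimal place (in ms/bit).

6 alternatives carry log₂ 6 = 2.5850 bits; the choice cost is 602 − 255 = 347 ms, so b = 347/2.5850 = 134.238 ms/bit.

134.2 ms/bit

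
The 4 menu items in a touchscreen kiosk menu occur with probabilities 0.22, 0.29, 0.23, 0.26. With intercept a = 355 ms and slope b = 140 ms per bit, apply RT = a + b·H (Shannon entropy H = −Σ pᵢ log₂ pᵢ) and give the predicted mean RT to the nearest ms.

634 ms

Entropy contributions −pᵢ log₂ pᵢ: 0.4806, 0.5179, 0.4877, 0.5053; sum H = 1.9914 bits.
RT = a + bH = 355 + 140·1.9914 = 633.80 ms.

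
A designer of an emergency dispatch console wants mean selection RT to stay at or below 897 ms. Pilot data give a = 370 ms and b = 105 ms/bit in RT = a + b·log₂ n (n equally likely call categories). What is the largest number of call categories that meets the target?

Set 370 + 105·log₂ n ≤ 897 → log₂ n ≤ (897 − 370)/105 = 5.0190.
So n ≤ 2^5.0190 = 32.425; the largest integer n is 32.

32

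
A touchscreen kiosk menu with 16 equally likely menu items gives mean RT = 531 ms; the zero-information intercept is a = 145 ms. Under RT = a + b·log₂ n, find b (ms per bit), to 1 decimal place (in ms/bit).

log₂(16) = 4 bits.
b = (RT − a)/log₂ n = (531 − 145) / 4 = 96.500 ms/bit.

96.5 ms/bit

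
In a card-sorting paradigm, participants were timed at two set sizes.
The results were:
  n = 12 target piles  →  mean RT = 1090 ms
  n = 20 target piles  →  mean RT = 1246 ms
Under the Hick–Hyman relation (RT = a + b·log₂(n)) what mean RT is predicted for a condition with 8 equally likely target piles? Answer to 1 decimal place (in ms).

With log₂ n on the abscissa the relation is linear; from the two conditions:
  b = (1246 − 1090) / (log₂ 20 − log₂ 12) = 156 / (4.3219 − 3.5850) = 211.679 ms/bit
  a = 1090 − 211.679 × 3.5850 = 331.139 ms
Then RT(8) = 331.139 + 211.679 × log₂ 8 = 331.139 + 211.679 × 3 ≈ 966.176 ms.

966.2 ms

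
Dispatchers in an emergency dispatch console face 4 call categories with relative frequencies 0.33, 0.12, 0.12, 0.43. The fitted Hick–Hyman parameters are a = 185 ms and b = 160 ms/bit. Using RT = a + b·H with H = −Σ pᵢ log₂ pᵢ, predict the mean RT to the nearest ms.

471 ms

H = 0.33·log₂(1/0.33) + 0.12·log₂(1/0.12) + 0.12·log₂(1/0.12) + 0.43·log₂(1/0.43) = 1.7855 bits.
RT = 185 + 160 × 1.7855 = 470.68 ms.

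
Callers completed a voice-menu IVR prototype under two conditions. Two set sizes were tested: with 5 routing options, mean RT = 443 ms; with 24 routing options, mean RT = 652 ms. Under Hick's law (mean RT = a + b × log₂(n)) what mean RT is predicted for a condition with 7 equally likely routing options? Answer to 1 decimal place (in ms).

Solve the two-equation system in a and b:
  b = (652 − 443) / (log₂ 24 − log₂ 5) = 209 / (4.5850 − 2.3219) = 92.354 ms/bit
  a = 443 − 92.354 × 2.3219 = 228.561 ms
Then RT(7) = 228.561 + 92.354 × log₂ 7 = 228.561 + 92.354 × 2.8074 ≈ 487.831 ms.

487.8 ms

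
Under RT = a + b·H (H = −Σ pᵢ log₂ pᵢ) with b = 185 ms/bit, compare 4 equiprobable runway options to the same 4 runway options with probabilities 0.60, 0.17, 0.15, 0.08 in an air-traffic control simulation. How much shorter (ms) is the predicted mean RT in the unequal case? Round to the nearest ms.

78 ms

The RT saving is b·ΔH. Equiprobable H₀ = log₂(4) = 2.0000 bits; with the given probabilities H = 1.5788 bits.
b·(H₀ − H) = 185 × (2.0000 − 1.5788) = 77.92 ms.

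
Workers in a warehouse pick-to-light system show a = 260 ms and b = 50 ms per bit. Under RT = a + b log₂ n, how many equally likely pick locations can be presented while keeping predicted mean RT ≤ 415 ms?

50·log₂ n ≤ 415 − 260 = 155, giving log₂ n ≤ 3.1000 and n ≤ 8.574. The largest whole number is 8.

8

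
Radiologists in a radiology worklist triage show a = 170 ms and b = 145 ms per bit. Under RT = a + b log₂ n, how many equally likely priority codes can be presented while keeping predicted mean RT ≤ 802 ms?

Set 170 + 145·log₂ n ≤ 802 → log₂ n ≤ (802 − 170)/145 = 4.3586.
So n ≤ 2^4.3586 = 20.515; the largest integer n is 20.

20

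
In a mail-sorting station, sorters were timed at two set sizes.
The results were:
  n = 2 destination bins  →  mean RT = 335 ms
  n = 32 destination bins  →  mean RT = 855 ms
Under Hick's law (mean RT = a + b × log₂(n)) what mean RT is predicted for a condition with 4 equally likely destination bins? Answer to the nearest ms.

465 ms

Solve the two-equation system in a and b:
  b = (855 − 335) / (log₂ 32 − log₂ 2) = 520 / (5 − 1) = 130 ms/bit
  a = 335 − 130 × 1 = 205 ms
Then RT(4) = 205 + 130 × log₂ 4 = 205 + 130 × 2 ≈ 465.000 ms.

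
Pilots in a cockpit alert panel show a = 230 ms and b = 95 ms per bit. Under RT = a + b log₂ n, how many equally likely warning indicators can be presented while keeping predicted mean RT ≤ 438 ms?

4

95·log₂ n ≤ 438 − 230 = 208, giving log₂ n ≤ 2.1895 and n ≤ 4.561. The largest whole number is 4.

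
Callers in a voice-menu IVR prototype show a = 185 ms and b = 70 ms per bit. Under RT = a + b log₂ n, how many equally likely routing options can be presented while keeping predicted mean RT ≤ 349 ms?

5

70·log₂ n ≤ 349 − 185 = 164, giving log₂ n ≤ 2.3429 and n ≤ 5.073. The largest whole number is 5.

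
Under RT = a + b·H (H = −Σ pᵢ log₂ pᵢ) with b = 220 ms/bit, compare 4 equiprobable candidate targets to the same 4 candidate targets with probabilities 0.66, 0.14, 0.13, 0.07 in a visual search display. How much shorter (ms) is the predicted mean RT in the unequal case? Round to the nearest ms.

122 ms

Equiprobable entropy H₀ = log₂ 4 = 2.0000 bits.
Skewed entropy H = −Σ pᵢ log₂ pᵢ = 1.4440 bits.
ΔRT = b·(H₀ − H) = 220 × 0.5560 = 122.33 ms.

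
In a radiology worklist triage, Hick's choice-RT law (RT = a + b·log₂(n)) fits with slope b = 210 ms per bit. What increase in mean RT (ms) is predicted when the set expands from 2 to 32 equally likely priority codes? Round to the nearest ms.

The intercept a cancels: ΔRT = b·(log₂ n₂ − log₂ n₁) = b·log₂(n₂/n₁).
log₂(32) − log₂(2) = log₂(32/2) = log₂(16) = 4.
ΔRT = 210 × 4.0000 = 840.000 ms.

840 ms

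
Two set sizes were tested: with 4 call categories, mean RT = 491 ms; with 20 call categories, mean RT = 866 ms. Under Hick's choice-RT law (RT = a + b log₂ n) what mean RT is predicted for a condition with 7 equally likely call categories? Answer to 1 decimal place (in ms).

621.4 ms

With log₂ n on the abscissa the relation is linear; from the two conditions:
  b = (866 − 491) / (log₂ 20 − log₂ 4) = 375 / (4.3219 − 2) = 161.504 ms/bit
  a = 491 − 161.504 × 2 = 167.993 ms
Then RT(7) = 167.993 + 161.504 × log₂ 7 = 167.993 + 161.504 × 2.8074 ≈ 621.391 ms.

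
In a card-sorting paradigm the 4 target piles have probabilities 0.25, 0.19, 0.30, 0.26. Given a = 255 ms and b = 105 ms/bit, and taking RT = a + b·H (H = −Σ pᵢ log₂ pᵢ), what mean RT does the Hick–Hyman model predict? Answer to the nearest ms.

Entropy contributions −pᵢ log₂ pᵢ: 0.5000, 0.4552, 0.5211, 0.5053; sum H = 1.9816 bits.
RT = a + bH = 255 + 105·1.9816 = 463.07 ms.

463 ms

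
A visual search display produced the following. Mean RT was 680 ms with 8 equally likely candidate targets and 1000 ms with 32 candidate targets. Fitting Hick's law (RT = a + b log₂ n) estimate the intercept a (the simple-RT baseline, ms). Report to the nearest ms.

The slope on a log₂ axis is (1000 − 680) / (5 − 3) = 160 ms/bit.
Intercept: a = 680 − 160·log₂(8) = 200.000 ms.

200 ms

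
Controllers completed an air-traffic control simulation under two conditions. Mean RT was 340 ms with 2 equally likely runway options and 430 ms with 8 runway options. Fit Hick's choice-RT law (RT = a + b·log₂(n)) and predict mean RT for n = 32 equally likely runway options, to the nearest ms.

520 ms

Solve the two-equation system in a and b:
  b = (430 − 340) / (log₂ 8 − log₂ 2) = 90 / (3 − 1) = 45 ms/bit
  a = 340 − 45 × 1 = 295 ms
Then RT(32) = 295 + 45 × log₂ 32 = 295 + 45 × 5 ≈ 520.000 ms.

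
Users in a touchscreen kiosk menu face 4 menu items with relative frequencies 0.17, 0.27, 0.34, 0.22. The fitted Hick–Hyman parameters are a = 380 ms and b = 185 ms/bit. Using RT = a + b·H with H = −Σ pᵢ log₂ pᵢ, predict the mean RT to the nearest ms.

H = 0.17·log₂(1/0.17) + 0.27·log₂(1/0.27) + 0.34·log₂(1/0.34) + 0.22·log₂(1/0.22) = 1.9544 bits.
RT = 380 + 185 × 1.9544 = 741.56 ms.

742 ms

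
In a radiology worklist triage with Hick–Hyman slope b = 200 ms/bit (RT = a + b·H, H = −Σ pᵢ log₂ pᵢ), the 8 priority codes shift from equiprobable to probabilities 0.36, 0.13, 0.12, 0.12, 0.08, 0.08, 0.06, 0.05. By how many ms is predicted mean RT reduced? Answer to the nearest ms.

Equiprobable entropy H₀ = log₂ 8 = 3.0000 bits.
Skewed entropy H = −Σ pᵢ log₂ pᵢ = 2.6900 bits.
ΔRT = b·(H₀ − H) = 200 × 0.3100 = 61.99 ms.

62 ms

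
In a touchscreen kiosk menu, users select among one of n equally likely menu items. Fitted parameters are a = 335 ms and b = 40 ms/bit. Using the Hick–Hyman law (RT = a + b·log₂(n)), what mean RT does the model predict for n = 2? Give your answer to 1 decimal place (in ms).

375.0 ms

log₂(2) = 1 bits, so RT = 335 + 40 × 1 ≈ 375.000 ms.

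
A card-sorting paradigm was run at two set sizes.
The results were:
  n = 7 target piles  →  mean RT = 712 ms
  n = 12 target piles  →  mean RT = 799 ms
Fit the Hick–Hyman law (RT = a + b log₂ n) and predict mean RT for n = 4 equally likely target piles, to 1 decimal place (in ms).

621.7 ms

Solve the two-equation system in a and b:
  b = (799 − 712) / (log₂ 12 − log₂ 7) = 87 / (3.5850 − 2.8074) = 111.882 ms/bit
  a = 712 − 111.882 × 2.8074 = 397.909 ms
Then RT(4) = 397.909 + 111.882 × log₂ 4 = 397.909 + 111.882 × 2 ≈ 621.672 ms.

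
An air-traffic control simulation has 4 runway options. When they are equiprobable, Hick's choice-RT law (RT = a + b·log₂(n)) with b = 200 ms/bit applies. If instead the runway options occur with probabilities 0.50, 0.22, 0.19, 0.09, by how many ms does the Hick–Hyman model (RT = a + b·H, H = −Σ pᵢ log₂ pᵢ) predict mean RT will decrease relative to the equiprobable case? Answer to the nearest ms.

Equiprobable entropy H₀ = log₂ 4 = 2.0000 bits.
Skewed entropy H = −Σ pᵢ log₂ pᵢ = 1.7485 bits.
ΔRT = b·(H₀ − H) = 200 × 0.2515 = 50.31 ms.

50 ms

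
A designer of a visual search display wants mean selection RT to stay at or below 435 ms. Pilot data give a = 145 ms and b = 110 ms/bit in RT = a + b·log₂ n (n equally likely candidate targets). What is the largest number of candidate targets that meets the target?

6

Information budget: (435 − 145)/110 = 2.6364 bits, so n ≤ 2^2.6364 = 6.218 → at most 6.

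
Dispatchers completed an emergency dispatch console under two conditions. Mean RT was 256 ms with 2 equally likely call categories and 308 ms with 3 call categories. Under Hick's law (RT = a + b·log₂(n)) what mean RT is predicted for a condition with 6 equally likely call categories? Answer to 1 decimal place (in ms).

396.9 ms

RT is linear in log₂ n, so two points fix the line:
  b = (308 − 256) / (log₂ 3 − log₂ 2) = 52 / (1.5850 − 1) = 88.895 ms/bit
  a = 256 − 88.895 × 1 = 167.105 ms
Then RT(6) = 167.105 + 88.895 × log₂ 6 = 167.105 + 88.895 × 2.5850 ≈ 396.895 ms.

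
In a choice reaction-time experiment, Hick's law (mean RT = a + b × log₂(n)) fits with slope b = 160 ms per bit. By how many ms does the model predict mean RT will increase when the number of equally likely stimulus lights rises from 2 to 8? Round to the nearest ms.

ΔRT = (a + b log₂ n₂) − (a + b log₂ n₁) = b·(log₂ n₂ − log₂ n₁).
log₂(8) − log₂(2) = log₂(8/2) = log₂(4) = 2.
ΔRT = 160 × 2.0000 = 320.000 ms.

320 ms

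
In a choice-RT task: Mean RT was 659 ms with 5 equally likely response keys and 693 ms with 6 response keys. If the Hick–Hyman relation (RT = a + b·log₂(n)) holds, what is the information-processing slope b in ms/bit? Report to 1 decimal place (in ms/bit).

129.3 ms/bit

b = (RT₂ − RT₁)/(log₂ n₂ − log₂ n₁) = (693 − 659)/(2.5850 − 2.3219) = 129.261 ms/bit.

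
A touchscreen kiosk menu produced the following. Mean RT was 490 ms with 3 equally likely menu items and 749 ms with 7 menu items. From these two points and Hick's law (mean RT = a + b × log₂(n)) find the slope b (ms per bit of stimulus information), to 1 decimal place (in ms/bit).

b = (RT₂ − RT₁)/(log₂ n₂ − log₂ n₁) = (749 − 490)/(2.8074 − 1.5850) = 211.880 ms/bit.

211.9 ms/bit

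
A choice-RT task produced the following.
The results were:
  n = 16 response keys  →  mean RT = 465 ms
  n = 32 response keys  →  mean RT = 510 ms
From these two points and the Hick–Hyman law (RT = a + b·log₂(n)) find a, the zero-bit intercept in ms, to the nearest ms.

Slope: b = (510 − 465) / (log₂ 32 − log₂ 16) = 45/1.0000 = 45 ms/bit.
Intercept: a = 465 − 45·log₂(16) = 285.000 ms.

285 ms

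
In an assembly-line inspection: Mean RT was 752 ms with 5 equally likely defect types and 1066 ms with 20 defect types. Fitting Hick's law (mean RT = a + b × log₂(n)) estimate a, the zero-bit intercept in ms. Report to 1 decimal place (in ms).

Slope: b = (1066 − 752) / (log₂ 20 − log₂ 5) = 314/2.0000 = 157.000 ms/bit.
a = RT₁ − b·log₂ n₁ = 752 − 157.000 × 2.3219 = 387.457 ms.

387.5 ms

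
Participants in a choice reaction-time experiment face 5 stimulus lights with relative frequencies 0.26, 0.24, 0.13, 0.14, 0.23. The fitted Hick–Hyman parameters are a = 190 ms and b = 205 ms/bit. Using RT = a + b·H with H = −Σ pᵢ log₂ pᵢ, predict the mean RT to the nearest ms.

H = 0.26·log₂(1/0.26) + 0.24·log₂(1/0.24) + 0.13·log₂(1/0.13) + 0.14·log₂(1/0.14) + 0.23·log₂(1/0.23) = 2.2668 bits.
RT = 190 + 205 × 2.2668 = 654.70 ms.

655 ms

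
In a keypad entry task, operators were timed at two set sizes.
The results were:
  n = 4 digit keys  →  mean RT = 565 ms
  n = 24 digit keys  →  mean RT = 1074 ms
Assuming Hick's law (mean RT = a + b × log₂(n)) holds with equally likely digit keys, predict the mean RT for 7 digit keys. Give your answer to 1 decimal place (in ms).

724.0 ms

Solve the two-equation system in a and b:
  b = (1074 − 565) / (log₂ 24 − log₂ 4) = 509 / (4.5850 − 2) = 196.908 ms/bit
  a = 565 − 196.908 × 2 = 171.184 ms
Then RT(7) = 171.184 + 196.908 × log₂ 7 = 171.184 + 196.908 × 2.8074 ≈ 723.975 ms.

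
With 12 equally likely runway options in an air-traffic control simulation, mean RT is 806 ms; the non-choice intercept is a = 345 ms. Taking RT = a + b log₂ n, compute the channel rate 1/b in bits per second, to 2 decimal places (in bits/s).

7.78 bits/s

b = (806 − 345)/log₂ 12 = 461/3.5850 = 128.593 ms per bit = 0.12859 s/bit; the reciprocal is 7.776 bits/s.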